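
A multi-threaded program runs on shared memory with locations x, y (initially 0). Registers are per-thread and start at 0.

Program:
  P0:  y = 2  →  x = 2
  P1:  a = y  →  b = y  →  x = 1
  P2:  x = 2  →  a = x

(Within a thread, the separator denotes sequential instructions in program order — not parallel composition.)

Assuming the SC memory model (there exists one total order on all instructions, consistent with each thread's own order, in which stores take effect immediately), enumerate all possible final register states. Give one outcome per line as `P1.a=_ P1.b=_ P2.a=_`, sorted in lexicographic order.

outcome vector order: (P1.a,P1.b,P2.a)
|SC outcomes| = 6

P1.a=0 P1.b=0 P2.a=1
P1.a=0 P1.b=0 P2.a=2
P1.a=0 P1.b=2 P2.a=1
P1.a=0 P1.b=2 P2.a=2
P1.a=2 P1.b=2 P2.a=1
P1.a=2 P1.b=2 P2.a=2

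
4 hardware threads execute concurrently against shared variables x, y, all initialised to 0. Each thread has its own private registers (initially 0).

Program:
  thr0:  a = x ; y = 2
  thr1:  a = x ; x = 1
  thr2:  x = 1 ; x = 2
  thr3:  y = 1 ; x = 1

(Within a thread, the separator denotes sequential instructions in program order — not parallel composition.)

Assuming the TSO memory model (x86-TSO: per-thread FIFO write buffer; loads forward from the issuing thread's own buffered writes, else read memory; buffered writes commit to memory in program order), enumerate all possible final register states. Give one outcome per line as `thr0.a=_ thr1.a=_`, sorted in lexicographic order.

outcome vector order: (thr0.a,thr1.a)
|TSO outcomes| = 9

thr0.a=0 thr1.a=0
thr0.a=0 thr1.a=1
thr0.a=0 thr1.a=2
thr0.a=1 thr1.a=0
thr0.a=1 thr1.a=1
thr0.a=1 thr1.a=2
thr0.a=2 thr1.a=0
thr0.a=2 thr1.a=1
thr0.a=2 thr1.a=2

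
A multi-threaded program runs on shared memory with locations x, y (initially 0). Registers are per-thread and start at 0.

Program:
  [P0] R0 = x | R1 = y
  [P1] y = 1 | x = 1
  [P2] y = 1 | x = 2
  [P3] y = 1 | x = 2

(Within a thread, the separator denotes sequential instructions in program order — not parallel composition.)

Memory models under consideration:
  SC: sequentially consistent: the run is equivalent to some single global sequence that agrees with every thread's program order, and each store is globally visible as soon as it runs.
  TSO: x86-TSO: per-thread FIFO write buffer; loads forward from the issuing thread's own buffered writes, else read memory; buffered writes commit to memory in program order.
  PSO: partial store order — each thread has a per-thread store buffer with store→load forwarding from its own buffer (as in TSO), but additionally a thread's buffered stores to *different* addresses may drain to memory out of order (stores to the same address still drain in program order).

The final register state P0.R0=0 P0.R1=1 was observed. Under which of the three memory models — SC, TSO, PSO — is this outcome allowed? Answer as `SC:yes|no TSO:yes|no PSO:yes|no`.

SC:yes TSO:yes PSO:yes

outcome vector order: (P0.R0,P0.R1)
SC: 4 outcomes — {0/0; 0/1; 1/1; 2/1}
TSO: 4 outcomes — {0/0; 0/1; 1/1; 2/1}
PSO: 6 outcomes — {0/0; 0/1; 1/0; 1/1; 2/0; 2/1}
target 0/1 ∈ {SC,TSO,PSO}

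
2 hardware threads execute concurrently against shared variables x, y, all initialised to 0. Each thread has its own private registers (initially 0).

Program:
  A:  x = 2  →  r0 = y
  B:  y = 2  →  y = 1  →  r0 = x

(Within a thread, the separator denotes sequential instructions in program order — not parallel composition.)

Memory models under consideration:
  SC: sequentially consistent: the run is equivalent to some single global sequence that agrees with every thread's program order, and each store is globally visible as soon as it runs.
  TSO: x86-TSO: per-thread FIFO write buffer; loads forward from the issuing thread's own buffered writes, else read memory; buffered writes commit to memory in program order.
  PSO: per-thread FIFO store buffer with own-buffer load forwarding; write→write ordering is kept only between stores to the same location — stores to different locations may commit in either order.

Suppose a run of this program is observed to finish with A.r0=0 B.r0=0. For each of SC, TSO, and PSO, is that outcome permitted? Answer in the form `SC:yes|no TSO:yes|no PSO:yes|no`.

SC:no TSO:yes PSO:yes

outcome vector order: (A.r0,B.r0)
SC (4): 0/2 1/0 1/2 2/2
TSO (6): 0/0 0/2 1/0 1/2 2/0 2/2
PSO (6): 0/0 0/2 1/0 1/2 2/0 2/2
target 0/0 ∈ {TSO,PSO}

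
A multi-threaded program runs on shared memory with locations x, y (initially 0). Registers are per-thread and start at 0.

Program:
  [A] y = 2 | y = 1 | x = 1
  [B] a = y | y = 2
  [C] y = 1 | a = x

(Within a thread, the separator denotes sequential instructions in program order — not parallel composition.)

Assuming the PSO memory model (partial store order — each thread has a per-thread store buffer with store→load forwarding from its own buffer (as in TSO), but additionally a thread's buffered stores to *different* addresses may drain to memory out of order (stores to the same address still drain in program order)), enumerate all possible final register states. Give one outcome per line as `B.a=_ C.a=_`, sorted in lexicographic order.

outcome vector order: (B.a,C.a)
|PSO outcomes| = 6

B.a=0 C.a=0
B.a=0 C.a=1
B.a=1 C.a=0
B.a=1 C.a=1
B.a=2 C.a=0
B.a=2 C.a=1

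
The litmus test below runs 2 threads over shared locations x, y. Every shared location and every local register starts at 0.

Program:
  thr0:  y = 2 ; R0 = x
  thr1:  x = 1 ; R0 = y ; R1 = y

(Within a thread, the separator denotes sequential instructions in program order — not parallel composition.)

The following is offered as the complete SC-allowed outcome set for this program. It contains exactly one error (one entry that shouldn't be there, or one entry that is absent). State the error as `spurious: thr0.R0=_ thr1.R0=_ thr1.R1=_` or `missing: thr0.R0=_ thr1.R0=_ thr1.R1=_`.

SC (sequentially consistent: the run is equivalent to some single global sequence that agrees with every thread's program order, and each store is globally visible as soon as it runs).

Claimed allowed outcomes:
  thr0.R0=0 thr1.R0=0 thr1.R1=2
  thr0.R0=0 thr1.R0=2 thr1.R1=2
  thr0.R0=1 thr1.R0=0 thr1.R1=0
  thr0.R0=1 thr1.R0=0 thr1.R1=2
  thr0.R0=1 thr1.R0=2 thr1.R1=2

spurious: thr0.R0=0 thr1.R0=0 thr1.R1=2

outcome vector order: (thr0.R0,thr1.R0,thr1.R1)
SC (4): 0/2/2; 1/0/0; 1/0/2; 1/2/2
claimed∖SC = {0/0/2}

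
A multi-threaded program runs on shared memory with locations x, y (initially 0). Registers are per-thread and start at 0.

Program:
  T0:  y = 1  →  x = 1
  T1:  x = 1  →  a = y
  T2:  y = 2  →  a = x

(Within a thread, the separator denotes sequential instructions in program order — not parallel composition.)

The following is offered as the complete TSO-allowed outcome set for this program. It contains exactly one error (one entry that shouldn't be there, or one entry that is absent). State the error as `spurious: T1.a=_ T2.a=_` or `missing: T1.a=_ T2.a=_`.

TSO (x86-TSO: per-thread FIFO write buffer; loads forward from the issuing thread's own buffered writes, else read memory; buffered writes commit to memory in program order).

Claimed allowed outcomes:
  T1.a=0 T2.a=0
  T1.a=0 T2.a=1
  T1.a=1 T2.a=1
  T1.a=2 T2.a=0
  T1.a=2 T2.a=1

outcome vector order: (T1.a,T2.a)
under TSO → (0,0) (0,1) (1,0) (1,1) (2,0) (2,1)
TSO∖claimed = {(1,0)}

missing: T1.a=1 T2.a=0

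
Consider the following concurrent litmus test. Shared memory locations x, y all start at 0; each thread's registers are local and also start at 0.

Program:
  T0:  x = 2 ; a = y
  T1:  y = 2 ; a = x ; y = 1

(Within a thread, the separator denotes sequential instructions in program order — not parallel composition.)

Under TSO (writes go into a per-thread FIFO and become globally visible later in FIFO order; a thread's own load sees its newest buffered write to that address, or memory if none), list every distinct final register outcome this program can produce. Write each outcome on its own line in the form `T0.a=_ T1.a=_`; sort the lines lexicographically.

outcome vector order: (T0.a,T1.a)
|TSO outcomes| = 6

T0.a=0 T1.a=0
T0.a=0 T1.a=2
T0.a=1 T1.a=0
T0.a=1 T1.a=2
T0.a=2 T1.a=0
T0.a=2 T1.a=2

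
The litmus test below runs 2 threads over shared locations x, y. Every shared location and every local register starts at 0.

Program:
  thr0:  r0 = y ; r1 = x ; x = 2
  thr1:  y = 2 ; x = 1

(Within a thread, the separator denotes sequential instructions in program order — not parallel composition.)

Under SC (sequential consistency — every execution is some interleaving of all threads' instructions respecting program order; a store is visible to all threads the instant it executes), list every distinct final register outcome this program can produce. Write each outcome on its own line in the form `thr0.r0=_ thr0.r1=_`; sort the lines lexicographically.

outcome vector order: (thr0.r0,thr0.r1)
|SC outcomes| = 4

thr0.r0=0 thr0.r1=0
thr0.r0=0 thr0.r1=1
thr0.r0=2 thr0.r1=0
thr0.r0=2 thr0.r1=1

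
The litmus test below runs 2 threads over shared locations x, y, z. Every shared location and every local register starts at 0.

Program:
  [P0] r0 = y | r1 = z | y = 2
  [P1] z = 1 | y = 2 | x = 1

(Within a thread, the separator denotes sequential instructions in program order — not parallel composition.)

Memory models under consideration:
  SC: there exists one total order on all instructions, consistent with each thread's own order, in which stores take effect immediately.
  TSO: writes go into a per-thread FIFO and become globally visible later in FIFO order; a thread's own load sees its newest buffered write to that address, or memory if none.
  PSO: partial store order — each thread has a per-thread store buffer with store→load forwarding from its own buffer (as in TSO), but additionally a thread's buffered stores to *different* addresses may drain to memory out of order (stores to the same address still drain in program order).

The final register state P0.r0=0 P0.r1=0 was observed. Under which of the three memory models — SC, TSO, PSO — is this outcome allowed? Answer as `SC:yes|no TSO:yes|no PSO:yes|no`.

outcome vector order: (P0.r0,P0.r1)
[SC] allowed = {0/0 0/1 2/1}
[TSO] allowed = {0/0 0/1 2/1}
[PSO] allowed = {0/0 0/1 2/0 2/1}
target 0/0 ∈ {SC,TSO,PSO}

SC:yes TSO:yes PSO:yes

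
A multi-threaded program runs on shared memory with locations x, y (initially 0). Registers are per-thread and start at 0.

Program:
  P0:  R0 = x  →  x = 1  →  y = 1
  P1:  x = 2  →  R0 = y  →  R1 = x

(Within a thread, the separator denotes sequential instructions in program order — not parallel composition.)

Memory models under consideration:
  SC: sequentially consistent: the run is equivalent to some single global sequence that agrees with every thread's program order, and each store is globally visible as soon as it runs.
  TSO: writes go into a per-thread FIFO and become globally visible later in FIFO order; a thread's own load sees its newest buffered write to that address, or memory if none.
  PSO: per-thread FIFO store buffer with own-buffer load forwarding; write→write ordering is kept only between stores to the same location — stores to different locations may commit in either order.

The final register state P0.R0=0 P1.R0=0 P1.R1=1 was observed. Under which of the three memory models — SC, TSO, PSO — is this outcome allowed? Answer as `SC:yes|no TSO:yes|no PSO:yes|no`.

outcome vector order: (P0.R0,P1.R0,P1.R1)
SC: 7 outcomes — {<0 0 1>, <0 0 2>, <0 1 1>, <0 1 2>, <2 0 1>, <2 0 2>, <2 1 1>}
TSO: 7 outcomes — {<0 0 1>, <0 0 2>, <0 1 1>, <0 1 2>, <2 0 1>, <2 0 2>, <2 1 1>}
PSO: 8 outcomes — {<0 0 1>, <0 0 2>, <0 1 1>, <0 1 2>, <2 0 1>, <2 0 2>, <2 1 1>, <2 1 2>}
target <0 0 1> ∈ {SC,TSO,PSO}

SC:yes TSO:yes PSO:yes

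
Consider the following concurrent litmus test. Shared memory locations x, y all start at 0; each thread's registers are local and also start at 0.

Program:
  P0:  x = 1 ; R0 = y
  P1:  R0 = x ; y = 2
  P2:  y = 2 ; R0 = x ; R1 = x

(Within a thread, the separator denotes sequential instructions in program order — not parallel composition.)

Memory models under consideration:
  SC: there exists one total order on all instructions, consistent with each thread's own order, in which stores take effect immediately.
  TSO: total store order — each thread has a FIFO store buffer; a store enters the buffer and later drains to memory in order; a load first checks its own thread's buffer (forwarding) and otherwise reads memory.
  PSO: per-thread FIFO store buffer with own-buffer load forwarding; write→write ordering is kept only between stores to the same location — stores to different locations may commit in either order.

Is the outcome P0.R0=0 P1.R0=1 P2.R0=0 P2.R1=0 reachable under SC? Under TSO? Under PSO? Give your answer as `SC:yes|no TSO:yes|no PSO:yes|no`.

outcome vector order: (P0.R0,P1.R0,P2.R0,P2.R1)
SC: 8 outcomes — {0/0/1/1, 0/1/1/1, 2/0/0/0, 2/0/0/1, 2/0/1/1, 2/1/0/0, 2/1/0/1, 2/1/1/1}
TSO: 12 outcomes — {0/0/0/0, 0/0/0/1, 0/0/1/1, 0/1/0/0, 0/1/0/1, 0/1/1/1, 2/0/0/0, 2/0/0/1, 2/0/1/1, 2/1/0/0, 2/1/0/1, 2/1/1/1}
PSO: 12 outcomes — {0/0/0/0, 0/0/0/1, 0/0/1/1, 0/1/0/0, 0/1/0/1, 0/1/1/1, 2/0/0/0, 2/0/0/1, 2/0/1/1, 2/1/0/0, 2/1/0/1, 2/1/1/1}
target 0/1/0/0 ∈ {TSO,PSO}

SC:no TSO:yes PSO:yes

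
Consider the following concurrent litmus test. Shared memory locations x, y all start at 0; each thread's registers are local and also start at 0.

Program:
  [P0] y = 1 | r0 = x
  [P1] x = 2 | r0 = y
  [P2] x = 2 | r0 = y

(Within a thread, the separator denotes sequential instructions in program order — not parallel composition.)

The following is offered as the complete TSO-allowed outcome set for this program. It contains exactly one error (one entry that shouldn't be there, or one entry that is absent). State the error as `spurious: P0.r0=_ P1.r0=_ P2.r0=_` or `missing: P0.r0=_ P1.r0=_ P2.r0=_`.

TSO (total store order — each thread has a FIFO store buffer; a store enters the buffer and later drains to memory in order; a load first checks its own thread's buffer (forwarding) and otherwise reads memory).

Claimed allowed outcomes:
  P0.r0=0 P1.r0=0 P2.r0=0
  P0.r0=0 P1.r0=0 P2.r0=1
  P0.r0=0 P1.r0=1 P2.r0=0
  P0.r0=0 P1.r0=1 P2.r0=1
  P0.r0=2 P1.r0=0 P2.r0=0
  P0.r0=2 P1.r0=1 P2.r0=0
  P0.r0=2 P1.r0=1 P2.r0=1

missing: P0.r0=2 P1.r0=0 P2.r0=1

outcome vector order: (P0.r0,P1.r0,P2.r0)
TSO: 8 outcomes — {<0 0 0> <0 0 1> <0 1 0> <0 1 1> <2 0 0> <2 0 1> <2 1 0> <2 1 1>}
TSO∖claimed = {<2 0 1>}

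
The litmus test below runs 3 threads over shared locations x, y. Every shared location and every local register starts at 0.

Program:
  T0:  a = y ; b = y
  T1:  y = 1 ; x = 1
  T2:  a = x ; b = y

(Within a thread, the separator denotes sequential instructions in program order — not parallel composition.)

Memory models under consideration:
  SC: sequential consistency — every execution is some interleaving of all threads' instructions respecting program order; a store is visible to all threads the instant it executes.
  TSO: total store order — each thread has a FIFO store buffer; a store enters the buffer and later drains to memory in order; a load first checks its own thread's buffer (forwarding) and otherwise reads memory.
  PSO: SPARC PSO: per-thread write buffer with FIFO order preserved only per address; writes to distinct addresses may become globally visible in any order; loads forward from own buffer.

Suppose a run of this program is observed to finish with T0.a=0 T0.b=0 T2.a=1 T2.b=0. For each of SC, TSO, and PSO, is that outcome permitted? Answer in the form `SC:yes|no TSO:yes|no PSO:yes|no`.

SC:no TSO:no PSO:yes

outcome vector order: (T0.a,T0.b,T2.a,T2.b)
[SC] allowed = {0/0/0/0 0/0/0/1 0/0/1/1 0/1/0/0 0/1/0/1 0/1/1/1 1/1/0/0 1/1/0/1 1/1/1/1}
[TSO] allowed = {0/0/0/0 0/0/0/1 0/0/1/1 0/1/0/0 0/1/0/1 0/1/1/1 1/1/0/0 1/1/0/1 1/1/1/1}
[PSO] allowed = {0/0/0/0 0/0/0/1 0/0/1/0 0/0/1/1 0/1/0/0 0/1/0/1 0/1/1/0 0/1/1/1 1/1/0/0 1/1/0/1 1/1/1/0 1/1/1/1}
target 0/0/1/0 ∈ {PSO}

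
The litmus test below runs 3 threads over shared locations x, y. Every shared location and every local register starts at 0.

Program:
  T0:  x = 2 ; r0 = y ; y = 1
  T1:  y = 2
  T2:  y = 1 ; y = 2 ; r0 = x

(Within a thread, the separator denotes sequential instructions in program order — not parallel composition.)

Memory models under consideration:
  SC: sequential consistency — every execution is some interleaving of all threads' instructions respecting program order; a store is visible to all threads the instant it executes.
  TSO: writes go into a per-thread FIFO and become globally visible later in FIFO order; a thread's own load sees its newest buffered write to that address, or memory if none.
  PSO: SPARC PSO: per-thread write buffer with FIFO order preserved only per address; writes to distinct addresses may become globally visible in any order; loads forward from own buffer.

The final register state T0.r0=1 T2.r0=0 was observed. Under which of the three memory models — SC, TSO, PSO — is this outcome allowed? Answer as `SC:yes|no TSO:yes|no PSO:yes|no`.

outcome vector order: (T0.r0,T2.r0)
SC (4): 02, 12, 20, 22
TSO (6): 00, 02, 10, 12, 20, 22
PSO (6): 00, 02, 10, 12, 20, 22
target 10 ∈ {TSO,PSO}

SC:no TSO:yes PSO:yes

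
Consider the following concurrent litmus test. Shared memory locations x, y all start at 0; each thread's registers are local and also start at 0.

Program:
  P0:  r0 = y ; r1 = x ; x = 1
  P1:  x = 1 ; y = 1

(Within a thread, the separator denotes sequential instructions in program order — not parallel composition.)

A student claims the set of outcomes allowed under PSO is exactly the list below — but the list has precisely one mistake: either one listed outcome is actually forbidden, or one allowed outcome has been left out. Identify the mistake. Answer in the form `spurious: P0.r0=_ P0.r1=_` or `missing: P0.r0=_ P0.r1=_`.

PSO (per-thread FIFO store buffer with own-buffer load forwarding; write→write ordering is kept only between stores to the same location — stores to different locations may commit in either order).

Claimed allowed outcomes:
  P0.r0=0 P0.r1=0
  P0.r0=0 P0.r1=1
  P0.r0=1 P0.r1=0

outcome vector order: (P0.r0,P0.r1)
PSO: 4 outcomes — {(0,0), (0,1), (1,0), (1,1)}
PSO∖claimed = {(1,1)}

missing: P0.r0=1 P0.r1=1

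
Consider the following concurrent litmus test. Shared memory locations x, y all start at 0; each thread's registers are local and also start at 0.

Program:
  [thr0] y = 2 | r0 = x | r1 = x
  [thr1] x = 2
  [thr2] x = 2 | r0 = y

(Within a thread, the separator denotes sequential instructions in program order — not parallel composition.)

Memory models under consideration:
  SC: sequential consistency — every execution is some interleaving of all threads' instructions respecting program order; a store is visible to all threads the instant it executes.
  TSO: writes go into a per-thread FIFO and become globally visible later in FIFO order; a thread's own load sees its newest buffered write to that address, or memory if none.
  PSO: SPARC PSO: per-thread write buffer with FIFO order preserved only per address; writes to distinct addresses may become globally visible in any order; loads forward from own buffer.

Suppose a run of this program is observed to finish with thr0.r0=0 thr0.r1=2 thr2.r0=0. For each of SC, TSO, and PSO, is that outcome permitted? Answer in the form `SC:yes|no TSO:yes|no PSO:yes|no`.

outcome vector order: (thr0.r0,thr0.r1,thr2.r0)
[SC] allowed = {(0,0,2), (0,2,2), (2,2,0), (2,2,2)}
[TSO] allowed = {(0,0,0), (0,0,2), (0,2,0), (0,2,2), (2,2,0), (2,2,2)}
[PSO] allowed = {(0,0,0), (0,0,2), (0,2,0), (0,2,2), (2,2,0), (2,2,2)}
target (0,2,0) ∈ {TSO,PSO}

SC:no TSO:yes PSO:yes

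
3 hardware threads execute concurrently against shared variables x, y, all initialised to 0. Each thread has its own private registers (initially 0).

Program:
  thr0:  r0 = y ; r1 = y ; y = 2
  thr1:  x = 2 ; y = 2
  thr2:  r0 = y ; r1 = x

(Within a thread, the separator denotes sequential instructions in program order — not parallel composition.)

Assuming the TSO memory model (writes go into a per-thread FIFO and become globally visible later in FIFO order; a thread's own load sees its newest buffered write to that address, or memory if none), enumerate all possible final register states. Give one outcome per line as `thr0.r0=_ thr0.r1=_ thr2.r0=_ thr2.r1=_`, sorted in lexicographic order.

thr0.r0=0 thr0.r1=0 thr2.r0=0 thr2.r1=0
thr0.r0=0 thr0.r1=0 thr2.r0=0 thr2.r1=2
thr0.r0=0 thr0.r1=0 thr2.r0=2 thr2.r1=0
thr0.r0=0 thr0.r1=0 thr2.r0=2 thr2.r1=2
thr0.r0=0 thr0.r1=2 thr2.r0=0 thr2.r1=0
thr0.r0=0 thr0.r1=2 thr2.r0=0 thr2.r1=2
thr0.r0=0 thr0.r1=2 thr2.r0=2 thr2.r1=2
thr0.r0=2 thr0.r1=2 thr2.r0=0 thr2.r1=0
thr0.r0=2 thr0.r1=2 thr2.r0=0 thr2.r1=2
thr0.r0=2 thr0.r1=2 thr2.r0=2 thr2.r1=2

outcome vector order: (thr0.r0,thr0.r1,thr2.r0,thr2.r1)
|TSO outcomes| = 10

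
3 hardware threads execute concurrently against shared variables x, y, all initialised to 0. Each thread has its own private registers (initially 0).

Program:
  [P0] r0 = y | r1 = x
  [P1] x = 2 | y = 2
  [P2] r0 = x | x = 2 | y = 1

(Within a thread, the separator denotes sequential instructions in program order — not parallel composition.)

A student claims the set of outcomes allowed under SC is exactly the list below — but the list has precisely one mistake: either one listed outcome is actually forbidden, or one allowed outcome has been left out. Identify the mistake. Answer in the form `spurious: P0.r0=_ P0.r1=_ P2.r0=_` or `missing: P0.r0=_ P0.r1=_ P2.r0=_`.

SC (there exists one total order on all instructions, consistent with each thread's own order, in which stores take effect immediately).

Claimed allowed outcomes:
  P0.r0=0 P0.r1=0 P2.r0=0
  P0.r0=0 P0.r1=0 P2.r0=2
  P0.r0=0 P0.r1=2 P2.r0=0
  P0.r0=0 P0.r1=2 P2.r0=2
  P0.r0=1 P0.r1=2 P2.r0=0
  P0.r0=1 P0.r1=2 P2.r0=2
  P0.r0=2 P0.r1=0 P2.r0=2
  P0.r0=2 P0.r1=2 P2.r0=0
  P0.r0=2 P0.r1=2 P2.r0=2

outcome vector order: (P0.r0,P0.r1,P2.r0)
under SC → <0 0 0>, <0 0 2>, <0 2 0>, <0 2 2>, <1 2 0>, <1 2 2>, <2 2 0>, <2 2 2>
claimed∖SC = {<2 0 2>}

spurious: P0.r0=2 P0.r1=0 P2.r0=2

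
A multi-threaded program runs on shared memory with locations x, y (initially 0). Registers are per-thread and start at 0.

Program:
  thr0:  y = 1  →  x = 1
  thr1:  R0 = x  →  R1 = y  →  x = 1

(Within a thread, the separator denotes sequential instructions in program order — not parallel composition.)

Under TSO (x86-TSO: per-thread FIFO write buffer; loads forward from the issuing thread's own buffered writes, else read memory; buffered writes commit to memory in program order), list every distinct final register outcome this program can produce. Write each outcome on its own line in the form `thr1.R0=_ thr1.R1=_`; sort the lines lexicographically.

outcome vector order: (thr1.R0,thr1.R1)
|TSO outcomes| = 3

thr1.R0=0 thr1.R1=0
thr1.R0=0 thr1.R1=1
thr1.R0=1 thr1.R1=1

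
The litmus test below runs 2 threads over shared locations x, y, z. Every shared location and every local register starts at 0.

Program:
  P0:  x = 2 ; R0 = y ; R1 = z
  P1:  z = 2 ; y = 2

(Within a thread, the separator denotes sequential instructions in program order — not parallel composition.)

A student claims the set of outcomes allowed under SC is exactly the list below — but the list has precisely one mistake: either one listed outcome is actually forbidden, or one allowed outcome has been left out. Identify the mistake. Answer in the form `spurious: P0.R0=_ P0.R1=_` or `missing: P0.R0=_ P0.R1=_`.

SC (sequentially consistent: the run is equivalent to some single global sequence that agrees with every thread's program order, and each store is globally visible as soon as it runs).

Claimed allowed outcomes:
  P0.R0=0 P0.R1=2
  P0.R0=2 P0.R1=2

outcome vector order: (P0.R0,P0.R1)
SC: 3 outcomes — {(0,0) (0,2) (2,2)}
SC∖claimed = {(0,0)}

missing: P0.R0=0 P0.R1=0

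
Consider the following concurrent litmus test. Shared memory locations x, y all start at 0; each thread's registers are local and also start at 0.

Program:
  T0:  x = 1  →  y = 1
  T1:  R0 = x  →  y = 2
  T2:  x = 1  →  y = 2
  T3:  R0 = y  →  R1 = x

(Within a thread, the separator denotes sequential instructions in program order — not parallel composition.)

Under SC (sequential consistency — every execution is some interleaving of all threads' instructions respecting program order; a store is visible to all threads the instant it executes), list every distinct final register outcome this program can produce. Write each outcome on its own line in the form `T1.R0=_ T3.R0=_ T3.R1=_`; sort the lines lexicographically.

T1.R0=0 T3.R0=0 T3.R1=0
T1.R0=0 T3.R0=0 T3.R1=1
T1.R0=0 T3.R0=1 T3.R1=1
T1.R0=0 T3.R0=2 T3.R1=0
T1.R0=0 T3.R0=2 T3.R1=1
T1.R0=1 T3.R0=0 T3.R1=0
T1.R0=1 T3.R0=0 T3.R1=1
T1.R0=1 T3.R0=1 T3.R1=1
T1.R0=1 T3.R0=2 T3.R1=1

outcome vector order: (T1.R0,T3.R0,T3.R1)
|SC outcomes| = 9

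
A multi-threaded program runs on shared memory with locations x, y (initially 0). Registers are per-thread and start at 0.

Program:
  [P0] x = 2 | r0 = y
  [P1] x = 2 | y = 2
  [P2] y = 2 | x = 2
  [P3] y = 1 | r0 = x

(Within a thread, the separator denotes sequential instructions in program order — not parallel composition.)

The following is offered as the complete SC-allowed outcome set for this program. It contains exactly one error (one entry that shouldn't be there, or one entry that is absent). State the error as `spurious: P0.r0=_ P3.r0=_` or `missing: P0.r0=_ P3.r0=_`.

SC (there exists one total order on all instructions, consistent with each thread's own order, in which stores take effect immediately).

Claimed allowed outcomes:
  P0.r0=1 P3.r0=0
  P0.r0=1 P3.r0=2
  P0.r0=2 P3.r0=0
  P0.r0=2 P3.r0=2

outcome vector order: (P0.r0,P3.r0)
under SC → <0 2> <1 0> <1 2> <2 0> <2 2>
SC∖claimed = {<0 2>}

missing: P0.r0=0 P3.r0=2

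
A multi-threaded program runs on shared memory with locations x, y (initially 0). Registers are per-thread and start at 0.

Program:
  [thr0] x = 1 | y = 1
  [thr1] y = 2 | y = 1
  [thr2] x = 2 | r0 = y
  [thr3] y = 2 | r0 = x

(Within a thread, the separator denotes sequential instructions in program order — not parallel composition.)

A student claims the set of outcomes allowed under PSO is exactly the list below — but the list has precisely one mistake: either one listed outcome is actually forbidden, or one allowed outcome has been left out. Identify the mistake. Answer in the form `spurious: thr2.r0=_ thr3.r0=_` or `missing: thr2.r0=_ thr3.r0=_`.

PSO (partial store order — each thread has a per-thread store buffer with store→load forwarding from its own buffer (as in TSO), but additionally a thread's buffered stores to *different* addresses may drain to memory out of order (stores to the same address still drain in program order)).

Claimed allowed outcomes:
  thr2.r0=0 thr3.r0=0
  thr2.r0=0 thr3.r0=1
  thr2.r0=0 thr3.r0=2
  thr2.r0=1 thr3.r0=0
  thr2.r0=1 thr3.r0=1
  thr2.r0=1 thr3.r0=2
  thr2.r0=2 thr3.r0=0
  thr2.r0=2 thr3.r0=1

missing: thr2.r0=2 thr3.r0=2

outcome vector order: (thr2.r0,thr3.r0)
PSO (9): (0,0) (0,1) (0,2) (1,0) (1,1) (1,2) (2,0) (2,1) (2,2)
PSO∖claimed = {(2,2)}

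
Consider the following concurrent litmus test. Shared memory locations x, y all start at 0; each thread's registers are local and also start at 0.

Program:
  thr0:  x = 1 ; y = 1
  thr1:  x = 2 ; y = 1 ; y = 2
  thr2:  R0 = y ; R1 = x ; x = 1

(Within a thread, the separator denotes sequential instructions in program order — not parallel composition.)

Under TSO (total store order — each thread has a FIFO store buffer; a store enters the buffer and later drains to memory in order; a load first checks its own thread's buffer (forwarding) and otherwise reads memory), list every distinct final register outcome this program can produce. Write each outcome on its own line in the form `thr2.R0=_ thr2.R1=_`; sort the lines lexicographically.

thr2.R0=0 thr2.R1=0
thr2.R0=0 thr2.R1=1
thr2.R0=0 thr2.R1=2
thr2.R0=1 thr2.R1=1
thr2.R0=1 thr2.R1=2
thr2.R0=2 thr2.R1=1
thr2.R0=2 thr2.R1=2

outcome vector order: (thr2.R0,thr2.R1)
|TSO outcomes| = 7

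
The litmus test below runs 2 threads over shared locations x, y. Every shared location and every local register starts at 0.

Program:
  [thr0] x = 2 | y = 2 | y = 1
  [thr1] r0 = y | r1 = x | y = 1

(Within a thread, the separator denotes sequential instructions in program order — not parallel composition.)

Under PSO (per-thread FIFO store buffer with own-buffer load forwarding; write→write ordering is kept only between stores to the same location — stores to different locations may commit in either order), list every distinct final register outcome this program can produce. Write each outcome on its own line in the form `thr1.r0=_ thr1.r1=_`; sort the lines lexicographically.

outcome vector order: (thr1.r0,thr1.r1)
|PSO outcomes| = 6

thr1.r0=0 thr1.r1=0
thr1.r0=0 thr1.r1=2
thr1.r0=1 thr1.r1=0
thr1.r0=1 thr1.r1=2
thr1.r0=2 thr1.r1=0
thr1.r0=2 thr1.r1=2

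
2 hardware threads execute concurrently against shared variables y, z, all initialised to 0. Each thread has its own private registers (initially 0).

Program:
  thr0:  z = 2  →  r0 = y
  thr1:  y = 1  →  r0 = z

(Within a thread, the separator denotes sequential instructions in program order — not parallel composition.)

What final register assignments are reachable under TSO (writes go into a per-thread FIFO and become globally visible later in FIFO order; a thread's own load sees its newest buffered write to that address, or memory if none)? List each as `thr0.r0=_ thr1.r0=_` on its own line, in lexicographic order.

thr0.r0=0 thr1.r0=0
thr0.r0=0 thr1.r0=2
thr0.r0=1 thr1.r0=0
thr0.r0=1 thr1.r0=2

outcome vector order: (thr0.r0,thr1.r0)
|TSO outcomes| = 4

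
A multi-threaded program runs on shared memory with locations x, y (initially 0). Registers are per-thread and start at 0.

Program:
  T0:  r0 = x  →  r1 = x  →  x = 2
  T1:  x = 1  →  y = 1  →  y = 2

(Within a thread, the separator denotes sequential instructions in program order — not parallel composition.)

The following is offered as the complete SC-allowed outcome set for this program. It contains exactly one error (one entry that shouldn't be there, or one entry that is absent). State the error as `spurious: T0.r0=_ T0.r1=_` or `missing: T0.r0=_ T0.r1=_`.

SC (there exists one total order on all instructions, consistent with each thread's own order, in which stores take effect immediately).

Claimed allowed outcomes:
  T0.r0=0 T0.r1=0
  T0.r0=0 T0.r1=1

outcome vector order: (T0.r0,T0.r1)
under SC → 00; 01; 11
SC∖claimed = {11}

missing: T0.r0=1 T0.r1=1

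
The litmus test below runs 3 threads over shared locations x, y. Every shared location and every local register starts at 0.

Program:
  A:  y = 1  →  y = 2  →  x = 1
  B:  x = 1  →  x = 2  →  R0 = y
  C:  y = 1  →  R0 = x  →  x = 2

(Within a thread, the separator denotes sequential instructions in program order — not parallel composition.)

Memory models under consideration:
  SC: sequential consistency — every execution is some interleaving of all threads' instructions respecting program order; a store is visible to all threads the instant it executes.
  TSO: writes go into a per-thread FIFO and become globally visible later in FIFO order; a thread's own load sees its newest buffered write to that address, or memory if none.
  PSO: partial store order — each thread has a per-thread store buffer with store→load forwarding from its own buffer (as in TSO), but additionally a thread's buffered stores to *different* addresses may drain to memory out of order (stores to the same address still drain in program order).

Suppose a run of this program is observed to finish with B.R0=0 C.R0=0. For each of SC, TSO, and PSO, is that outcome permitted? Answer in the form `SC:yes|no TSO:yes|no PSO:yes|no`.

SC:no TSO:yes PSO:yes

outcome vector order: (B.R0,C.R0)
[SC] allowed = {<0 1> <0 2> <1 0> <1 1> <1 2> <2 0> <2 1> <2 2>}
[TSO] allowed = {<0 0> <0 1> <0 2> <1 0> <1 1> <1 2> <2 0> <2 1> <2 2>}
[PSO] allowed = {<0 0> <0 1> <0 2> <1 0> <1 1> <1 2> <2 0> <2 1> <2 2>}
target <0 0> ∈ {TSO,PSO}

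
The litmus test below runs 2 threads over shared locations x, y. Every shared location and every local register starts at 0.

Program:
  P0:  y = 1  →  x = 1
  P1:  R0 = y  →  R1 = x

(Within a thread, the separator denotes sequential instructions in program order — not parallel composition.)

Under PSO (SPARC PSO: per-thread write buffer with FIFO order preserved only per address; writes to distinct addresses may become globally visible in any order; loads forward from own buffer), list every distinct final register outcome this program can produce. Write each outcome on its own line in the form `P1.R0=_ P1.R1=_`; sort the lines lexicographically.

outcome vector order: (P1.R0,P1.R1)
|PSO outcomes| = 4

P1.R0=0 P1.R1=0
P1.R0=0 P1.R1=1
P1.R0=1 P1.R1=0
P1.R0=1 P1.R1=1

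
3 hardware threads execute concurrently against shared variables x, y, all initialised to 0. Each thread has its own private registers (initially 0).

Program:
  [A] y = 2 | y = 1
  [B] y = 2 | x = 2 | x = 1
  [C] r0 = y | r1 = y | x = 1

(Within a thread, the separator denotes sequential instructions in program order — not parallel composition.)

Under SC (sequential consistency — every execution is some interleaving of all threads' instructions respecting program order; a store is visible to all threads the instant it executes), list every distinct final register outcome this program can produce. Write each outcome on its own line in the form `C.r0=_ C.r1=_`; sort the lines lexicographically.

C.r0=0 C.r1=0
C.r0=0 C.r1=1
C.r0=0 C.r1=2
C.r0=1 C.r1=1
C.r0=1 C.r1=2
C.r0=2 C.r1=1
C.r0=2 C.r1=2

outcome vector order: (C.r0,C.r1)
|SC outcomes| = 7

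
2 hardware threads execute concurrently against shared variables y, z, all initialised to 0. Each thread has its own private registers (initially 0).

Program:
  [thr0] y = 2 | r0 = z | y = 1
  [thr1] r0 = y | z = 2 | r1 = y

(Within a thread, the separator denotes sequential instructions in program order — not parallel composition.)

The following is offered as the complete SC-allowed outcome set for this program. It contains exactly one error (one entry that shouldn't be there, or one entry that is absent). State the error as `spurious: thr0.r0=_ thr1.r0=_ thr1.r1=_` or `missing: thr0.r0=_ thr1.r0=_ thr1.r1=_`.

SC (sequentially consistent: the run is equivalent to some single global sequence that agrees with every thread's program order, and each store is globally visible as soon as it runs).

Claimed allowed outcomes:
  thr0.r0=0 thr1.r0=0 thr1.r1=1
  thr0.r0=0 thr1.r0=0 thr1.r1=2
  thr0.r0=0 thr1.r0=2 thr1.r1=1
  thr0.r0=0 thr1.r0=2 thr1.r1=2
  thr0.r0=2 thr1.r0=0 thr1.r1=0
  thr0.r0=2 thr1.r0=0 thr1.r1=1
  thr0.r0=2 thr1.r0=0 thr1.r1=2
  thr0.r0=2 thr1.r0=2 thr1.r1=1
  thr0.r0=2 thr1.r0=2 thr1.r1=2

outcome vector order: (thr0.r0,thr1.r0,thr1.r1)
SC: 10 outcomes — {0/0/1; 0/0/2; 0/1/1; 0/2/1; 0/2/2; 2/0/0; 2/0/1; 2/0/2; 2/2/1; 2/2/2}
SC∖claimed = {0/1/1}

missing: thr0.r0=0 thr1.r0=1 thr1.r1=1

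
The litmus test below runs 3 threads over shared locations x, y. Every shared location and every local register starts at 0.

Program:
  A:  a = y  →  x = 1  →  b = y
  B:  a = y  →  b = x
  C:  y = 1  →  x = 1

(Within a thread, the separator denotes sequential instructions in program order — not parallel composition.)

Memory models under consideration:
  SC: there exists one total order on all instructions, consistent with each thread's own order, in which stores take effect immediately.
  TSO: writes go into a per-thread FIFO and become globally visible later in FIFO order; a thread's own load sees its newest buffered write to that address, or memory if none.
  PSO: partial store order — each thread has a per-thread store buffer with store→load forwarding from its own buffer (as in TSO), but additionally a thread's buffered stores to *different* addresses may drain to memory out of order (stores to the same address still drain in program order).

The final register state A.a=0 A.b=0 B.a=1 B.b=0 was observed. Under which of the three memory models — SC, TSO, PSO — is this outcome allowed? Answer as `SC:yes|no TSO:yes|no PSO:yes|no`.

outcome vector order: (A.a,A.b,B.a,B.b)
under SC → <0 0 0 0>; <0 0 0 1>; <0 0 1 1>; <0 1 0 0>; <0 1 0 1>; <0 1 1 0>; <0 1 1 1>; <1 1 0 0>; <1 1 0 1>; <1 1 1 0>; <1 1 1 1>
under TSO → <0 0 0 0>; <0 0 0 1>; <0 0 1 0>; <0 0 1 1>; <0 1 0 0>; <0 1 0 1>; <0 1 1 0>; <0 1 1 1>; <1 1 0 0>; <1 1 0 1>; <1 1 1 0>; <1 1 1 1>
under PSO → <0 0 0 0>; <0 0 0 1>; <0 0 1 0>; <0 0 1 1>; <0 1 0 0>; <0 1 0 1>; <0 1 1 0>; <0 1 1 1>; <1 1 0 0>; <1 1 0 1>; <1 1 1 0>; <1 1 1 1>
target <0 0 1 0> ∈ {TSO,PSO}

SC:no TSO:yes PSO:yes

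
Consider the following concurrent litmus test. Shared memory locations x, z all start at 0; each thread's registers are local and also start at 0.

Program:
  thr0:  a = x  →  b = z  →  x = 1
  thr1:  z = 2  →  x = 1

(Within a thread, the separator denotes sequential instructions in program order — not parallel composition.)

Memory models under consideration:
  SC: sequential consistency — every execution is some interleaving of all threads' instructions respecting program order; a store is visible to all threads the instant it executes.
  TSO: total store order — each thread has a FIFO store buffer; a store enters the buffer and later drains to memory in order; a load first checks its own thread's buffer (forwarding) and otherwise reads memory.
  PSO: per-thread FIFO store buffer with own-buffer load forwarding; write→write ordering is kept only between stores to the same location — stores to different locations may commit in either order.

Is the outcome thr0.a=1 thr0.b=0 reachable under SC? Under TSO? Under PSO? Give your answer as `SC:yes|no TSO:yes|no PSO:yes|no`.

outcome vector order: (thr0.a,thr0.b)
under SC → <0 0>; <0 2>; <1 2>
under TSO → <0 0>; <0 2>; <1 2>
under PSO → <0 0>; <0 2>; <1 0>; <1 2>
target <1 0> ∈ {PSO}

SC:no TSO:no PSO:yes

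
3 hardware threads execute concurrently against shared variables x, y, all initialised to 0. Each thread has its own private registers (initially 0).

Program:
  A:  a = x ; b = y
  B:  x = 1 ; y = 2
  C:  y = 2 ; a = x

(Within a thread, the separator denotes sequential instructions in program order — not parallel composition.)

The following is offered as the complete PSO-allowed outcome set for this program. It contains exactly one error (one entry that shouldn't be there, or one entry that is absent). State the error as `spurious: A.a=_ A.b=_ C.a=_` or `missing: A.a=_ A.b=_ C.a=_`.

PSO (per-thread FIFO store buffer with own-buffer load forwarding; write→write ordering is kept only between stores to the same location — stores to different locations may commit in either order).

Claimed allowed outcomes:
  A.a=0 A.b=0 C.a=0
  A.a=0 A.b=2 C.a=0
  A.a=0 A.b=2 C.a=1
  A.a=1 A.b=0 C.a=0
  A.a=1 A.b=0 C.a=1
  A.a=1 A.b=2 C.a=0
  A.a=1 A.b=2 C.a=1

outcome vector order: (A.a,A.b,C.a)
PSO (8): 0/0/0 0/0/1 0/2/0 0/2/1 1/0/0 1/0/1 1/2/0 1/2/1
PSO∖claimed = {0/0/1}

missing: A.a=0 A.b=0 C.a=1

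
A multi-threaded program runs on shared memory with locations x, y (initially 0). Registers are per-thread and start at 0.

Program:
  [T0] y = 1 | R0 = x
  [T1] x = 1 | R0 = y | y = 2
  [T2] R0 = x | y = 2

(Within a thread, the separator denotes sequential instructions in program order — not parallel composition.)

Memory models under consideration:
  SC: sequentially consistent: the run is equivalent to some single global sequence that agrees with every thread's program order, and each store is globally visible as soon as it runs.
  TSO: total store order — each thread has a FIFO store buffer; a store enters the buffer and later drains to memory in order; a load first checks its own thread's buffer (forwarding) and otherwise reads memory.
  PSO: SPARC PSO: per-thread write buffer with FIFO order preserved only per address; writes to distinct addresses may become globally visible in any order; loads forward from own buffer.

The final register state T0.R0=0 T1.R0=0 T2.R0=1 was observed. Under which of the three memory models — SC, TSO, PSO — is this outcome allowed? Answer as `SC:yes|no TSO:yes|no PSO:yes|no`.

SC:no TSO:yes PSO:yes

outcome vector order: (T0.R0,T1.R0,T2.R0)
under SC → 0/1/0 0/1/1 0/2/0 0/2/1 1/0/0 1/0/1 1/1/0 1/1/1 1/2/0 1/2/1
under TSO → 0/0/0 0/0/1 0/1/0 0/1/1 0/2/0 0/2/1 1/0/0 1/0/1 1/1/0 1/1/1 1/2/0 1/2/1
under PSO → 0/0/0 0/0/1 0/1/0 0/1/1 0/2/0 0/2/1 1/0/0 1/0/1 1/1/0 1/1/1 1/2/0 1/2/1
target 0/0/1 ∈ {TSO,PSO}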